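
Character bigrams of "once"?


Word: "once" (length 4)
Number of bigrams = 4 - 2 + 1 = 3
  Position 0: "on"
  Position 1: "nc"
  Position 2: "ce"
Bigrams = "on", "nc", "ce"


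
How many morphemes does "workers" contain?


Word: "workers"
Morphemes: work + -er + -s
Each morpheme carries meaning
= 3 morphemes


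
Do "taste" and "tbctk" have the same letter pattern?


Pattern of "taste": [0, 1, 2, 0, 3]
Pattern of "tbctk": [0, 1, 2, 0, 3]
Patterns match
Same pattern = Yes


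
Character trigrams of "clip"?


Word: "clip" (length 4)
Number of trigrams = 4 - 3 + 1 = 2
  Position 0: "cli"
  Position 1: "lip"
Trigrams = "cli", "lip"


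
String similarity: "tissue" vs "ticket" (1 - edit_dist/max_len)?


Word 1: "tissue" (length 6)
Word 2: "ticket" (length 6)
One optimal edit sequence:
  1. keep 't'
  2. keep 'i'
  3. substitute 's' -> 'c'  (+1)
  4. substitute 's' -> 'k'  (+1)
  5. substitute 'u' -> 'e'  (+1)
  6. substitute 'e' -> 't'  (+1)
Edit distance = 4
Max length = max(6, 6) = 6
Similarity = 1 - 4/6
= 0.3333


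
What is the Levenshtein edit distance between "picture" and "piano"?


Word 1: "picture" (length 7)
Word 2: "piano" (length 5)
One optimal edit sequence (insert/delete/substitute each cost 1):
  1. keep 'p'
  2. keep 'i'
  3. delete 'c'  (+1)
  4. delete 't'  (+1)
  5. substitute 'u' -> 'a'  (+1)
  6. substitute 'r' -> 'n'  (+1)
  7. substitute 'e' -> 'o'  (+1)
Total edit operations: 5
Edit distance = 5


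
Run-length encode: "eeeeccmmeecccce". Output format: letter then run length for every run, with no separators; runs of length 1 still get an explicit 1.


String: "eeeeccmmeecccce"
Scanning for consecutive runs:
  'e' x 4
  'c' x 2
  'm' x 2
  'e' x 2
  'c' x 4
  'e' x 1
RLE = "e4c2m2e2c4e1"


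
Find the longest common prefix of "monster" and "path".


Word 1: "monster"
Word 2: "path"
Comparing from start:
  Pos 0: 'm' != 'p' (stop)
LCP = "" (length 0)


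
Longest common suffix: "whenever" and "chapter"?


Word 1: "whenever"
Word 2: "chapter"
Comparing from end:
  Pos -1: 'r' == 'r'
  Pos -2: 'e' == 'e'
  Pos -3: 'v' != 't' (stop)
LCS = "er" (length 2)


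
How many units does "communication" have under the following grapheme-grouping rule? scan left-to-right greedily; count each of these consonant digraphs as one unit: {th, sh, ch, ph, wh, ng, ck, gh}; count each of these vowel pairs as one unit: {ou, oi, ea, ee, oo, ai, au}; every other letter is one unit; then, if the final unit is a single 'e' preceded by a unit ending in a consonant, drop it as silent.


Word: "communication" (13 letters)
Left-to-right scan:
  (1) 'c' (letter)
  (2) 'o' (letter)
  (3) 'm' (letter)
  (4) 'm' (letter)
  (5) 'u' (letter)
  (6) 'n' (letter)
  (7) 'i' (letter)
  (8) 'c' (letter)
  (9) 'a' (letter)
  (10) 't' (letter)
  (11) 'i' (letter)
  (12) 'o' (letter)
  (13) 'n' (letter)
Units from scan: 13
Sound units = 13 units


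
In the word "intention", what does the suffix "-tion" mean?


Suffix: -tion
Example: intention (intend + -tion, with a spelling change)
Meaning = act or process


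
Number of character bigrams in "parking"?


Word: "parking" (length 7)
Number of 2-grams = length - 2 + 1 = 7 - 2 + 1
= 6


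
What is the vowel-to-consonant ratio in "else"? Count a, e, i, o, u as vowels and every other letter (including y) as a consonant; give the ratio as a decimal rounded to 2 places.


Word: "else"
Vowels (a,e,i,o,u): 2
Consonants: 2
Ratio = 2/2
= 1.00


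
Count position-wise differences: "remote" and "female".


Comparing character by character (same length = 6):
  Pos 0: 'r' vs 'f' !=
  Pos 1: 'e' vs 'e' =
  Pos 2: 'm' vs 'm' =
  Pos 3: 'o' vs 'a' !=
  Pos 4: 't' vs 'l' !=
  Pos 5: 'e' vs 'e' =
Hamming distance = 3


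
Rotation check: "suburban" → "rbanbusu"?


Word: "suburban", Candidate: "rbanbusu"
Method: check if candidate is substring of word+word
"suburbansuburban" contains "rbanbusu"? No
Is rotation = No


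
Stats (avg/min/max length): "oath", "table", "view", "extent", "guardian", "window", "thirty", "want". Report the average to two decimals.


Lengths: "oath"=4, "table"=5, "view"=4, "extent"=6, "guardian"=8, "window"=6, "thirty"=6, "want"=4
Sum = 43, Count = 8
Average = 43/8 = 5.38
= avg=5.38, min=4, max=8


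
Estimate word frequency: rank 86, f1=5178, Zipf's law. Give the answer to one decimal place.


Zipf's law: f(r) = f(1) / r
f(1) = 5178
f(86) = 5178 / 86
= 60.2 occurrences


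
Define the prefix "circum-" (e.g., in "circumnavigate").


Prefix: circum-
As in: circumnavigate -> circum- + navigate
Meaning = around


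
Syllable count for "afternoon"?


Word: "afternoon"
Syllable breakdown: af-ter-noon
Counting: 3 parts
= 3 syllables


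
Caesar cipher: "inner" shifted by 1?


Word: "inner"
Shift: 1
Each letter → (letter + shift) mod 26:
  'i' (8) + 1 = 9 → 'j'
  'n' (13) + 1 = 14 → 'o'
  'n' (13) + 1 = 14 → 'o'
  'e' (4) + 1 = 5 → 'f'
  'r' (17) + 1 = 18 → 's'
Result = "joofs"


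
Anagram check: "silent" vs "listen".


Word 1: "silent" → sorted: eilnst
Word 2: "listen" → sorted: eilnst
Same letters? eilnst == eilnst
Anagram = Yes


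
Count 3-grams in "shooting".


Word: "shooting" (length 8)
Number of 3-grams = length - 3 + 1 = 8 - 3 + 1
= 6


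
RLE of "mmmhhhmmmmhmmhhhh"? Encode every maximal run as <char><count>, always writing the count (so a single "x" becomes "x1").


String: "mmmhhhmmmmhmmhhhh"
Scanning for consecutive runs:
  'm' x 3
  'h' x 3
  'm' x 4
  'h' x 1
  'm' x 2
  'h' x 4
RLE = "m3h3m4h1m2h4"


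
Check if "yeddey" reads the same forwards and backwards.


Word: "yeddey"
Reversed: "yeddey"
Forward == Backward? yeddey == yeddey
Palindrome = Yes


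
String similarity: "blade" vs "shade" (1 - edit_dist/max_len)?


Word 1: "blade" (length 5)
Word 2: "shade" (length 5)
One optimal edit sequence:
  1. substitute 'b' -> 's'  (+1)
  2. substitute 'l' -> 'h'  (+1)
  3. keep 'a'
  4. keep 'd'
  5. keep 'e'
Edit distance = 2
Max length = max(5, 5) = 5
Similarity = 1 - 2/5
= 0.6000


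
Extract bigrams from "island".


Word: "island" (length 6)
Number of bigrams = 6 - 2 + 1 = 5
  Position 0: "is"
  Position 1: "sl"
  Position 2: "la"
  Position 3: "an"
  Position 4: "nd"
Bigrams = "is", "sl", "la", "an", "nd"


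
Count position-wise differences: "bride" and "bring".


Comparing character by character (same length = 5):
  Pos 0: 'b' vs 'b' =
  Pos 1: 'r' vs 'r' =
  Pos 2: 'i' vs 'i' =
  Pos 3: 'd' vs 'n' !=
  Pos 4: 'e' vs 'g' !=
Hamming distance = 2


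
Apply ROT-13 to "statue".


Word: "statue"
Shift: 13
Each letter → (letter + shift) mod 26:
  's' (18) + 13 = 5 → 'f'
  't' (19) + 13 = 6 → 'g'
  'a' (0) + 13 = 13 → 'n'
  't' (19) + 13 = 6 → 'g'
  'u' (20) + 13 = 7 → 'h'
  'e' (4) + 13 = 17 → 'r'
Result = "fgnghr"


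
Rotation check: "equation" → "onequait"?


Word: "equation", Candidate: "onequait"
Method: check if candidate is substring of word+word
"equationequation" contains "onequait"? No
Is rotation = No


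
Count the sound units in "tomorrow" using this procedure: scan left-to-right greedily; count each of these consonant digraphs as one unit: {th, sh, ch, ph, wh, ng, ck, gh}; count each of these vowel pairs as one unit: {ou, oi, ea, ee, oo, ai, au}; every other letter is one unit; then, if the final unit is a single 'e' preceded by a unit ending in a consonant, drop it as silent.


Word: "tomorrow" (8 letters)
Left-to-right scan:
  1. 't' (letter)
  2. 'o' (letter)
  3. 'm' (letter)
  4. 'o' (letter)
  5. 'r' (letter)
  6. 'r' (letter)
  7. 'o' (letter)
  8. 'w' (letter)
Units from scan: 8
Sound units = 8 units


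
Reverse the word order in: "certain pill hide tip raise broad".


Original: "certain pill hide tip raise broad"
Words (1..n): certain | pill | hide | tip | raise | broad
Reversed (n..1): broad | raise | tip | hide | pill | certain
Result = "broad raise tip hide pill certain"


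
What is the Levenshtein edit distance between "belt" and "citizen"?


Word 1: "belt" (length 4)
Word 2: "citizen" (length 7)
One optimal edit sequence (insert/delete/substitute each cost 1):
  1. insert 'c'  (+1)
  2. insert 'i'  (+1)
  3. insert 't'  (+1)
  4. substitute 'b' -> 'i'  (+1)
  5. substitute 'e' -> 'z'  (+1)
  6. substitute 'l' -> 'e'  (+1)
  7. substitute 't' -> 'n'  (+1)
Total edit operations: 7
Edit distance = 7


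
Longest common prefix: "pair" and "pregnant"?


Word 1: "pair"
Word 2: "pregnant"
Comparing from start:
  Pos 0: 'p' == 'p'
  Pos 1: 'a' != 'r' (stop)
LCP = "p" (length 1)


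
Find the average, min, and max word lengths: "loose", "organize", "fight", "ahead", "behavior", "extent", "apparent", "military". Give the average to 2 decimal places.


Lengths: "loose"=5, "organize"=8, "fight"=5, "ahead"=5, "behavior"=8, "extent"=6, "apparent"=8, "military"=8
Sum = 53, Count = 8
Average = 53/8 = 6.63
= avg=6.63, min=5, max=8


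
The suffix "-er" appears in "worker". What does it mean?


Suffix: -er
As in: worker -> work + -er
Meaning = one who / more


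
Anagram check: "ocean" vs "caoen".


Word 1: "ocean" → sorted: aceno
Word 2: "caoen" → sorted: aceno
Same letters? aceno == aceno
Anagram = Yes


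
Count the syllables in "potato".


Word: "potato"
Syllable breakdown: po | ta | to
Counting: 3 parts
= 3 syllables


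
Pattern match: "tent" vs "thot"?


Pattern of "tent": [0, 1, 2, 0]
Pattern of "thot": [0, 1, 2, 0]
Patterns match
Same pattern = Yes


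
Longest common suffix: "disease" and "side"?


Word 1: "disease"
Word 2: "side"
Comparing from end:
  Pos -1: 'e' == 'e'
  Pos -2: 's' != 'd' (stop)
LCS = "e" (length 1)


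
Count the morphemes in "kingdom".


Word: "kingdom"
Morphemes: king / -dom
Each morpheme carries meaning
= 2 morphemes


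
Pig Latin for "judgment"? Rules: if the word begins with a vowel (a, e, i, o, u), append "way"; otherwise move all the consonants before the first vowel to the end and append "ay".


Word: "judgment"
Starts with consonant(s) → move to end, add 'ay'
Consonant cluster: "j"
Pig Latin = "udgmentjay"


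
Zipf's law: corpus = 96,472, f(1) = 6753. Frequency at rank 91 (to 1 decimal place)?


Zipf's law: f(r) = f(1) / r
f(1) = 6753
f(91) = 6753 / 91
= 74.2 occurrences


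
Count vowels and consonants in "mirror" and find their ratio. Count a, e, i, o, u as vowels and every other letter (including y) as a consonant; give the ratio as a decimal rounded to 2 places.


Word: "mirror"
Vowels (a,e,i,o,u): 2
Consonants: 4
Ratio = 2/4
= 0.50


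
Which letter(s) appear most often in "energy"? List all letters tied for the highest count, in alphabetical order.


Word: "energy"
Letter counts:
  'e': 2
  'g': 1
  'n': 1
  'r': 1
  'y': 1
Maximum count = 2
Most frequent = 'e' (2 times each)


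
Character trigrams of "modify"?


Word: "modify" (length 6)
Number of trigrams = 6 - 3 + 1 = 4
  Position 0: "mod"
  Position 1: "odi"
  Position 2: "dif"
  Position 3: "ify"
Trigrams = "mod", "odi", "dif", "ify"


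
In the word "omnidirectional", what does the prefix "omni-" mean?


Prefix: omni-
As in: omnidirectional -> omni- + directional
Meaning = all


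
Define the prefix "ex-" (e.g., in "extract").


Prefix: ex-
As in: extract -> ex- + tract
Meaning = out / former


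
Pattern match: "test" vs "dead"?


Pattern of "test": [0, 1, 2, 0]
Pattern of "dead": [0, 1, 2, 0]
Patterns match
Same pattern = Yes


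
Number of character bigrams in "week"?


Word: "week" (length 4)
Number of 2-grams = length - 2 + 1 = 4 - 2 + 1
= 3


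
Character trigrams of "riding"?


Word: "riding" (length 6)
Number of trigrams = 6 - 3 + 1 = 4
  Position 0: "rid"
  Position 1: "idi"
  Position 2: "din"
  Position 3: "ing"
Trigrams = "rid", "idi", "din", "ing"


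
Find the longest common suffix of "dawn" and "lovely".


Word 1: "dawn"
Word 2: "lovely"
Comparing from end:
  Pos -1: 'n' != 'y' (stop)
LCS = "" (length 0)


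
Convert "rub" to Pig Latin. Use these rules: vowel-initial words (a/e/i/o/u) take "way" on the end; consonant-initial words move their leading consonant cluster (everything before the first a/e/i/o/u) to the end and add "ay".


Word: "rub"
Starts with consonant(s) → move to end, add 'ay'
Consonant cluster: "r"
Pig Latin = "ubray"


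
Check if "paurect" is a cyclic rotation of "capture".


Word: "capture", Candidate: "paurect"
Method: check if candidate is substring of word+word
"capturecapture" contains "paurect"? No
Is rotation = No


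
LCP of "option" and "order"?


Word 1: "option"
Word 2: "order"
Comparing from start:
  Pos 0: 'o' == 'o'
  Pos 1: 'p' != 'r' (stop)
LCP = "o" (length 1)


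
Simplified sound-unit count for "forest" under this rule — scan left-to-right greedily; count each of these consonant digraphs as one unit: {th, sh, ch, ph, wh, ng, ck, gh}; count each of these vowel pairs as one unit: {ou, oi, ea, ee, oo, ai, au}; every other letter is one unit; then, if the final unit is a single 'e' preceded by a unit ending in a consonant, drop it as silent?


Word: "forest" (6 letters)
Left-to-right scan:
  [1] 'f' (letter)
  [2] 'o' (letter)
  [3] 'r' (letter)
  [4] 'e' (letter)
  [5] 's' (letter)
  [6] 't' (letter)
Units from scan: 6
Sound units = 6 units


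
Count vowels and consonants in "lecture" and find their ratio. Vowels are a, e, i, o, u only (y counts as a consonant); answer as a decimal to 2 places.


Word: "lecture"
Vowels (a,e,i,o,u): 3
Consonants: 4
Ratio = 3/4
= 0.75


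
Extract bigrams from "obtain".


Word: "obtain" (length 6)
Number of bigrams = 6 - 2 + 1 = 5
  Position 0: "ob"
  Position 1: "bt"
  Position 2: "ta"
  Position 3: "ai"
  Position 4: "in"
Bigrams = "ob", "bt", "ta", "ai", "in"


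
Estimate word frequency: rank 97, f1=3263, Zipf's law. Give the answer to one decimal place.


Zipf's law: f(r) = f(1) / r
f(1) = 3263
f(97) = 3263 / 97
= 33.6 occurrences


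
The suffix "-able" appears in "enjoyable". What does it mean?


Suffix: -able
Example: enjoyable (enjoy + -able)
Meaning = capable of


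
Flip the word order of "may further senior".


Original: "may further senior"
Words (1..n): may | further | senior
Reversed (n..1): senior | further | may
Result = "senior further may"


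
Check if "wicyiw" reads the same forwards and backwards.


Word: "wicyiw"
Reversed: "wiyciw"
Forward == Backward? wicyiw != wiyciw
Palindrome = No


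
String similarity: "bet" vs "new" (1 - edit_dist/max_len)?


Word 1: "bet" (length 3)
Word 2: "new" (length 3)
One optimal edit sequence:
  1. substitute 'b' -> 'n'  (+1)
  2. keep 'e'
  3. substitute 't' -> 'w'  (+1)
Edit distance = 2
Max length = max(3, 3) = 3
Similarity = 1 - 2/3
= 0.3333


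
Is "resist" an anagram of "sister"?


Word 1: "sister" → sorted: eirsst
Word 2: "resist" → sorted: eirsst
Same letters? eirsst == eirsst
Anagram = Yes


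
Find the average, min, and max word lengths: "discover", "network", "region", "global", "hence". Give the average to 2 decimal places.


Lengths: "discover"=8, "network"=7, "region"=6, "global"=6, "hence"=5
Sum = 32, Count = 5
Average = 32/5 = 6.40
= avg=6.40, min=5, max=8


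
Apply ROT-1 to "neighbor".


Word: "neighbor"
Shift: 1
Each letter → (letter + shift) mod 26:
  'n' (13) + 1 = 14 → 'o'
  'e' (4) + 1 = 5 → 'f'
  'i' (8) + 1 = 9 → 'j'
  'g' (6) + 1 = 7 → 'h'
  'h' (7) + 1 = 8 → 'i'
  'b' (1) + 1 = 2 → 'c'
  'o' (14) + 1 = 15 → 'p'
  'r' (17) + 1 = 18 → 's'
Result = "ofjhicps"


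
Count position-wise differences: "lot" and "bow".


Comparing character by character (same length = 3):
  Pos 0: 'l' vs 'b' !=
  Pos 1: 'o' vs 'o' =
  Pos 2: 't' vs 'w' !=
Hamming distance = 2


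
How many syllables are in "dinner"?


Word: "dinner"
Syllable breakdown: din · ner
Counting: 2 parts
= 2 syllables


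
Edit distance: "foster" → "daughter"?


Word 1: "foster" (length 6)
Word 2: "daughter" (length 8)
One optimal edit sequence (insert/delete/substitute each cost 1):
  1. insert 'd'  (+1)
  2. insert 'a'  (+1)
  3. substitute 'f' -> 'u'  (+1)
  4. substitute 'o' -> 'g'  (+1)
  5. substitute 's' -> 'h'  (+1)
  6. keep 't'
  7. keep 'e'
  8. keep 'r'
Total edit operations: 5
Edit distance = 5


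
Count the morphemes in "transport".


Word: "transport"
Morphemes: trans- + port
Each morpheme carries meaning
= 2 morphemes


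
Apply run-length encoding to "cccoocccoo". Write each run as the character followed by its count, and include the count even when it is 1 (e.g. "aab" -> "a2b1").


String: "cccoocccoo"
Scanning for consecutive runs:
  'c' x 3
  'o' x 2
  'c' x 3
  'o' x 2
RLE = "c3o2c3o2"


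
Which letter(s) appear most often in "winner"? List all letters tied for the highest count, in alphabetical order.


Word: "winner"
Letter counts:
  'e': 1
  'i': 1
  'n': 2
  'r': 1
  'w': 1
Maximum count = 2
Most frequent = 'n' (2 times each)


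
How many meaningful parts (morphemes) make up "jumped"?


Word: "jumped"
Morphemes: jump + -ed
Each morpheme carries meaning
= 2 morphemes


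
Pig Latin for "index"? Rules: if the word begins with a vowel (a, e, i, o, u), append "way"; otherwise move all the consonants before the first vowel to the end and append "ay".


Word: "index"
Starts with vowel → add 'way'
Pig Latin = "indexway"


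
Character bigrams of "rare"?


Word: "rare" (length 4)
Number of bigrams = 4 - 2 + 1 = 3
  Position 0: "ra"
  Position 1: "ar"
  Position 2: "re"
Bigrams = "ra", "ar", "re"


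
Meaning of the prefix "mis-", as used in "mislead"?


Prefix: mis-
As in: mislead -> mis- + lead
Meaning = wrongly


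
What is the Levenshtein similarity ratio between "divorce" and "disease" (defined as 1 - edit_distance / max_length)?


Word 1: "divorce" (length 7)
Word 2: "disease" (length 7)
One optimal edit sequence:
  1. keep 'd'
  2. keep 'i'
  3. substitute 'v' -> 's'  (+1)
  4. substitute 'o' -> 'e'  (+1)
  5. substitute 'r' -> 'a'  (+1)
  6. substitute 'c' -> 's'  (+1)
  7. keep 'e'
Edit distance = 4
Max length = max(7, 7) = 7
Similarity = 1 - 4/7
= 0.4286


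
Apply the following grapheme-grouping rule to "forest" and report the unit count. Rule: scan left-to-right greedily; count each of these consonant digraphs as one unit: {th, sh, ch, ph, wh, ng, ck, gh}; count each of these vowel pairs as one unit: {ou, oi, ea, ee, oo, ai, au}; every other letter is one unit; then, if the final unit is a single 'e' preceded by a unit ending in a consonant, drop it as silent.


Word: "forest" (6 letters)
Left-to-right scan:
  1. 'f' (letter)
  2. 'o' (letter)
  3. 'r' (letter)
  4. 'e' (letter)
  5. 's' (letter)
  6. 't' (letter)
Units from scan: 6
Sound units = 6 units


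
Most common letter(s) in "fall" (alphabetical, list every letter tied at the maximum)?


Word: "fall"
Letter counts:
  'a': 1
  'f': 1
  'l': 2
Maximum count = 2
Most frequent = 'l' (2 times each)


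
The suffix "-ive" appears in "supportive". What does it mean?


Suffix: -ive
Example: supportive = support + -ive
Meaning = tending to


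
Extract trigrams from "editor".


Word: "editor" (length 6)
Number of trigrams = 6 - 3 + 1 = 4
  Position 0: "edi"
  Position 1: "dit"
  Position 2: "ito"
  Position 3: "tor"
Trigrams = "edi", "dit", "ito", "tor"


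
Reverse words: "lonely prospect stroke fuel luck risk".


Original: "lonely prospect stroke fuel luck risk"
Words (1..n): lonely | prospect | stroke | fuel | luck | risk
Reversed (n..1): risk | luck | fuel | stroke | prospect | lonely
Result = "risk luck fuel stroke prospect lonely"


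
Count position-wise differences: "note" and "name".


Comparing character by character (same length = 4):
  Pos 0: 'n' vs 'n' =
  Pos 1: 'o' vs 'a' !=
  Pos 2: 't' vs 'm' !=
  Pos 3: 'e' vs 'e' =
Hamming distance = 2


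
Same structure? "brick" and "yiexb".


Pattern of "brick": [0, 1, 2, 3, 4]
Pattern of "yiexb": [0, 1, 2, 3, 4]
Patterns match
Same pattern = Yes


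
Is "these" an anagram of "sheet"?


Word 1: "sheet" → sorted: eehst
Word 2: "these" → sorted: eehst
Same letters? eehst == eehst
Anagram = Yes


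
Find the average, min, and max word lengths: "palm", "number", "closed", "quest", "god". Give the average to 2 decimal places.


Lengths: "palm"=4, "number"=6, "closed"=6, "quest"=5, "god"=3
Sum = 24, Count = 5
Average = 24/5 = 4.80
= avg=4.80, min=3, max=6


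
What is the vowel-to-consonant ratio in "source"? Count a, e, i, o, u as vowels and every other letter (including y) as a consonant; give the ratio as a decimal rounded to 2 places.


Word: "source"
Vowels (a,e,i,o,u): 3
Consonants: 3
Ratio = 3/3
= 1.00


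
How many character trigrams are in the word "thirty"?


Word: "thirty" (length 6)
Number of 3-grams = length - 3 + 1 = 6 - 3 + 1
= 4


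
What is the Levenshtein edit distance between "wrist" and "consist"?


Word 1: "wrist" (length 5)
Word 2: "consist" (length 7)
One optimal edit sequence (insert/delete/substitute each cost 1):
  1. insert 'c'  (+1)
  2. insert 'o'  (+1)
  3. substitute 'w' -> 'n'  (+1)
  4. substitute 'r' -> 's'  (+1)
  5. keep 'i'
  6. keep 's'
  7. keep 't'
Total edit operations: 4
Edit distance = 4


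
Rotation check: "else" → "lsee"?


Word: "else", Candidate: "lsee"
Method: check if candidate is substring of word+word
"elseelse" contains "lsee"? Yes
Is rotation = Yes


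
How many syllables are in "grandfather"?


Word: "grandfather"
Syllable breakdown: grand | fa | ther
Counting: 3 parts
= 3 syllables


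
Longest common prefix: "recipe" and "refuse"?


Word 1: "recipe"
Word 2: "refuse"
Comparing from start:
  Pos 0: 'r' == 'r'
  Pos 1: 'e' == 'e'
  Pos 2: 'c' != 'f' (stop)
LCP = "re" (length 2)


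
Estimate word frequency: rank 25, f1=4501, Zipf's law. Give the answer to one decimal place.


Zipf's law: f(r) = f(1) / r
f(1) = 4501
f(25) = 4501 / 25
= 180.0 occurrences


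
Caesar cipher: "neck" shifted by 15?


Word: "neck"
Shift: 15
Each letter → (letter + shift) mod 26:
  'n' (13) + 15 = 2 → 'c'
  'e' (4) + 15 = 19 → 't'
  'c' (2) + 15 = 17 → 'r'
  'k' (10) + 15 = 25 → 'z'
Result = "ctrz"


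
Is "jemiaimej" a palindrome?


Word: "jemiaimej"
Reversed: "jemiaimej"
Forward == Backward? jemiaimej == jemiaimej
Palindrome = Yes


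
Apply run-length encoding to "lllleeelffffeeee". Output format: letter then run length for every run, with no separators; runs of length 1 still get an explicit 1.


String: "lllleeelffffeeee"
Scanning for consecutive runs:
  'l' x 4
  'e' x 3
  'l' x 1
  'f' x 4
  'e' x 4
RLE = "l4e3l1f4e4"


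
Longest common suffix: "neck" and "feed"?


Word 1: "neck"
Word 2: "feed"
Comparing from end:
  Pos -1: 'k' != 'd' (stop)
LCS = "" (length 0)


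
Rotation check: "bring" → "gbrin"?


Word: "bring", Candidate: "gbrin"
Method: check if candidate is substring of word+word
"bringbring" contains "gbrin"? Yes
Is rotation = Yes


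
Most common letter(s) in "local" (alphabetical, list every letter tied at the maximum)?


Word: "local"
Letter counts:
  'a': 1
  'c': 1
  'l': 2
  'o': 1
Maximum count = 2
Most frequent = 'l' (2 times each)


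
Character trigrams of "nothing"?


Word: "nothing" (length 7)
Number of trigrams = 7 - 3 + 1 = 5
  Position 0: "not"
  Position 1: "oth"
  Position 2: "thi"
  Position 3: "hin"
  Position 4: "ing"
Trigrams = "not", "oth", "thi", "hin", "ing"


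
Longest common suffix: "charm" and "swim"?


Word 1: "charm"
Word 2: "swim"
Comparing from end:
  Pos -1: 'm' == 'm'
  Pos -2: 'r' != 'i' (stop)
LCS = "m" (length 1)


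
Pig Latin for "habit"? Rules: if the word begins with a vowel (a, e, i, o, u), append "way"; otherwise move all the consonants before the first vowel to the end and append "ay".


Word: "habit"
Starts with consonant(s) → move to end, add 'ay'
Consonant cluster: "h"
Pig Latin = "abithay"


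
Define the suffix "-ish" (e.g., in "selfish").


Suffix: -ish
Example: selfish (self + -ish)
Meaning = somewhat / having the qualities of


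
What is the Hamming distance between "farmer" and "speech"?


Comparing character by character (same length = 6):
  Pos 0: 'f' vs 's' !=
  Pos 1: 'a' vs 'p' !=
  Pos 2: 'r' vs 'e' !=
  Pos 3: 'm' vs 'e' !=
  Pos 4: 'e' vs 'c' !=
  Pos 5: 'r' vs 'h' !=
Hamming distance = 6


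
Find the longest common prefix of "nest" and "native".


Word 1: "nest"
Word 2: "native"
Comparing from start:
  Pos 0: 'n' == 'n'
  Pos 1: 'e' != 'a' (stop)
LCP = "n" (length 1)


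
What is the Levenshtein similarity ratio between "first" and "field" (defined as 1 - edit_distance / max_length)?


Word 1: "first" (length 5)
Word 2: "field" (length 5)
One optimal edit sequence:
  1. keep 'f'
  2. keep 'i'
  3. substitute 'r' -> 'e'  (+1)
  4. substitute 's' -> 'l'  (+1)
  5. substitute 't' -> 'd'  (+1)
Edit distance = 3
Max length = max(5, 5) = 5
Similarity = 1 - 3/5
= 0.4000


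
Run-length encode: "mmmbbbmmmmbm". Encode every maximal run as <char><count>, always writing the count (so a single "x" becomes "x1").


String: "mmmbbbmmmmbm"
Scanning for consecutive runs:
  'm' x 3
  'b' x 3
  'm' x 4
  'b' x 1
  'm' x 1
RLE = "m3b3m4b1m1"


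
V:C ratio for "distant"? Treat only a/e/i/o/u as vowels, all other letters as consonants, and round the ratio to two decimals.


Word: "distant"
Vowels (a,e,i,o,u): 2
Consonants: 5
Ratio = 2/5
= 0.40


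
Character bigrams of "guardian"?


Word: "guardian" (length 8)
Number of bigrams = 8 - 2 + 1 = 7
  Position 0: "gu"
  Position 1: "ua"
  Position 2: "ar"
  Position 3: "rd"
  Position 4: "di"
  Position 5: "ia"
  Position 6: "an"
Bigrams = "gu", "ua", "ar", "rd", "di", "ia", "an"


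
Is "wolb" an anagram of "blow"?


Word 1: "blow" → sorted: blow
Word 2: "wolb" → sorted: blow
Same letters? blow == blow
Anagram = Yes


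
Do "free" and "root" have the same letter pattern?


Pattern of "free": [0, 1, 2, 2]
Pattern of "root": [0, 1, 1, 2]
Patterns do not match
Same pattern = No


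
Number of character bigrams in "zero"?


Word: "zero" (length 4)
Number of 2-grams = length - 2 + 1 = 4 - 2 + 1
= 3


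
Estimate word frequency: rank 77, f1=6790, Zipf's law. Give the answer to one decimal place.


Zipf's law: f(r) = f(1) / r
f(1) = 6790
f(77) = 6790 / 77
= 88.2 occurrences


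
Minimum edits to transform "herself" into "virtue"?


Word 1: "herself" (length 7)
Word 2: "virtue" (length 6)
One optimal edit sequence (insert/delete/substitute each cost 1):
  1. substitute 'h' -> 'v'  (+1)
  2. substitute 'e' -> 'i'  (+1)
  3. keep 'r'
  4. delete 's'  (+1)
  5. substitute 'e' -> 't'  (+1)
  6. substitute 'l' -> 'u'  (+1)
  7. substitute 'f' -> 'e'  (+1)
Total edit operations: 6
Edit distance = 6


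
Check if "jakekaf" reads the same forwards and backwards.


Word: "jakekaf"
Reversed: "fakekaj"
Forward == Backward? jakekaf != fakekaj
Palindrome = No


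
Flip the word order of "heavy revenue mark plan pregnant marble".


Original: "heavy revenue mark plan pregnant marble"
Words (1..n): heavy | revenue | mark | plan | pregnant | marble
Reversed (n..1): marble | pregnant | plan | mark | revenue | heavy
Result = "marble pregnant plan mark revenue heavy"


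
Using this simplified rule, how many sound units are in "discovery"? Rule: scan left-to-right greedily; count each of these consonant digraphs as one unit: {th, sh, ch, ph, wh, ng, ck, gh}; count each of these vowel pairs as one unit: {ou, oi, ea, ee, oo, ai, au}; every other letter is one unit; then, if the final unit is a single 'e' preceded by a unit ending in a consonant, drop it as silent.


Word: "discovery" (9 letters)
Left-to-right scan:
  (1) 'd' (letter)
  (2) 'i' (letter)
  (3) 's' (letter)
  (4) 'c' (letter)
  (5) 'o' (letter)
  (6) 'v' (letter)
  (7) 'e' (letter)
  (8) 'r' (letter)
  (9) 'y' (letter)
Units from scan: 9
Sound units = 9 units


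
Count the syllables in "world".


Word: "world"
Syllable breakdown: world
Counting: 1 part
= 1 syllable


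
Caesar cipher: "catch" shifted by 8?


Word: "catch"
Shift: 8
Each letter → (letter + shift) mod 26:
  'c' (2) + 8 = 10 → 'k'
  'a' (0) + 8 = 8 → 'i'
  't' (19) + 8 = 1 → 'b'
  'c' (2) + 8 = 10 → 'k'
  'h' (7) + 8 = 15 → 'p'
Result = "kibkp"


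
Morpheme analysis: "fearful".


Word: "fearful"
Morphemes: fear + -ful
Each morpheme carries meaning
= 2 morphemes


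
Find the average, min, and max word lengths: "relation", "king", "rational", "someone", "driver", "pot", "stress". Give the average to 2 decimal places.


Lengths: "relation"=8, "king"=4, "rational"=8, "someone"=7, "driver"=6, "pot"=3, "stress"=6
Sum = 42, Count = 7
Average = 42/7 = 6.00
= avg=6.00, min=3, max=8


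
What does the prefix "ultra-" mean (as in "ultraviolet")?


Prefix: ultra-
Example: ultraviolet (ultra- + violet)
Meaning = beyond


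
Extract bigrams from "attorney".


Word: "attorney" (length 8)
Number of bigrams = 8 - 2 + 1 = 7
  Position 0: "at"
  Position 1: "tt"
  Position 2: "to"
  Position 3: "or"
  Position 4: "rn"
  Position 5: "ne"
  Position 6: "ey"
Bigrams = "at", "tt", "to", "or", "rn", "ne", "ey"


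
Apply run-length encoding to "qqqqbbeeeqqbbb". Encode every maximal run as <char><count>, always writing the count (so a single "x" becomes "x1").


String: "qqqqbbeeeqqbbb"
Scanning for consecutive runs:
  'q' x 4
  'b' x 2
  'e' x 3
  'q' x 2
  'b' x 3
RLE = "q4b2e3q2b3"


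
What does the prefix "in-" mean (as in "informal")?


Prefix: in-
As in: informal -> in- + formal
Meaning = not / into


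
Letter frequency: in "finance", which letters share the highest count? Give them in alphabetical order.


Word: "finance"
Letter counts:
  'a': 1
  'c': 1
  'e': 1
  'f': 1
  'i': 1
  'n': 2
Maximum count = 2
Most frequent = 'n' (2 times each)


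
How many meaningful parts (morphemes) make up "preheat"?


Word: "preheat"
Morphemes: pre- + heat
Each morpheme carries meaning
= 2 morphemes


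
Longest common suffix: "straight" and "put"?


Word 1: "straight"
Word 2: "put"
Comparing from end:
  Pos -1: 't' == 't'
  Pos -2: 'h' != 'u' (stop)
LCS = "t" (length 1)


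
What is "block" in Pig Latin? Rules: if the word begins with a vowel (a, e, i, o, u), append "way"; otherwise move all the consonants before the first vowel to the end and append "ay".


Word: "block"
Starts with consonant(s) → move to end, add 'ay'
Consonant cluster: "bl"
Pig Latin = "ockblay"


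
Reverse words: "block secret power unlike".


Original: "block secret power unlike"
Words (1..n): block | secret | power | unlike
Reversed (n..1): unlike | power | secret | block
Result = "unlike power secret block"


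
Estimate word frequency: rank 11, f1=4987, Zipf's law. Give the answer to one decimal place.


Zipf's law: f(r) = f(1) / r
f(1) = 4987
f(11) = 4987 / 11
= 453.4 occurrences


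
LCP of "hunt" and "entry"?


Word 1: "hunt"
Word 2: "entry"
Comparing from start:
  Pos 0: 'h' != 'e' (stop)
LCP = "" (length 0)


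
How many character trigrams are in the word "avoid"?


Word: "avoid" (length 5)
Number of 3-grams = length - 3 + 1 = 5 - 3 + 1
= 3


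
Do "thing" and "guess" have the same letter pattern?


Pattern of "thing": [0, 1, 2, 3, 4]
Pattern of "guess": [0, 1, 2, 3, 3]
Patterns do not match
Same pattern = No


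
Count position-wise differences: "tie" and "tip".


Comparing character by character (same length = 3):
  Pos 0: 't' vs 't' =
  Pos 1: 'i' vs 'i' =
  Pos 2: 'e' vs 'p' !=
Hamming distance = 1


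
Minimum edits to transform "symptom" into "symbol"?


Word 1: "symptom" (length 7)
Word 2: "symbol" (length 6)
One optimal edit sequence (insert/delete/substitute each cost 1):
  1. keep 's'
  2. keep 'y'
  3. keep 'm'
  4. delete 'p'  (+1)
  5. substitute 't' -> 'b'  (+1)
  6. keep 'o'
  7. substitute 'm' -> 'l'  (+1)
Total edit operations: 3
Edit distance = 3


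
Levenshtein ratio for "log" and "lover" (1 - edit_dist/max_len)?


Word 1: "log" (length 3)
Word 2: "lover" (length 5)
One optimal edit sequence:
  1. keep 'l'
  2. keep 'o'
  3. insert 'v'  (+1)
  4. insert 'e'  (+1)
  5. substitute 'g' -> 'r'  (+1)
Edit distance = 3
Max length = max(3, 5) = 5
Similarity = 1 - 3/5
= 0.4000


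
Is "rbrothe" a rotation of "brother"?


Word: "brother", Candidate: "rbrothe"
Method: check if candidate is substring of word+word
"brotherbrother" contains "rbrothe"? Yes
Is rotation = Yes


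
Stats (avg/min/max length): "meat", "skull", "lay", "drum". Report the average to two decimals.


Lengths: "meat"=4, "skull"=5, "lay"=3, "drum"=4
Sum = 16, Count = 4
Average = 16/4 = 4.00
= avg=4.00, min=3, max=5


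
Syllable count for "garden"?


Word: "garden"
Syllable breakdown: gar · den
Counting: 2 parts
= 2 syllables


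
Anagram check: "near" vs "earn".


Word 1: "near" → sorted: aenr
Word 2: "earn" → sorted: aenr
Same letters? aenr == aenr
Anagram = Yes


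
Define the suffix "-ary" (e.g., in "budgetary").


Suffix: -ary
Example: budgetary (budget + -ary)
Meaning = relating to


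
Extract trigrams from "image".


Word: "image" (length 5)
Number of trigrams = 5 - 3 + 1 = 3
  Position 0: "ima"
  Position 1: "mag"
  Position 2: "age"
Trigrams = "ima", "mag", "age"


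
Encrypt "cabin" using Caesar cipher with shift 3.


Word: "cabin"
Shift: 3
Each letter → (letter + shift) mod 26:
  'c' (2) + 3 = 5 → 'f'
  'a' (0) + 3 = 3 → 'd'
  'b' (1) + 3 = 4 → 'e'
  'i' (8) + 3 = 11 → 'l'
  'n' (13) + 3 = 16 → 'q'
Result = "fdelq"


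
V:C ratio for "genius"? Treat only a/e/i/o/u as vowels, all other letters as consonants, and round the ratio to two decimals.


Word: "genius"
Vowels (a,e,i,o,u): 3
Consonants: 3
Ratio = 3/3
= 1.00


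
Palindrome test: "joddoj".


Word: "joddoj"
Reversed: "joddoj"
Forward == Backward? joddoj == joddoj
Palindrome = Yes


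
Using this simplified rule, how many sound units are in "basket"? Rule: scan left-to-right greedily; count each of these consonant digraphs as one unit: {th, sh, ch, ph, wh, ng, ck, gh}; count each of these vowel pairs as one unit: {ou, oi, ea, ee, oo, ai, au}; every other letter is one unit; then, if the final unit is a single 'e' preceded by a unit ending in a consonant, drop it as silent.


Word: "basket" (6 letters)
Left-to-right scan:
  (1) 'b' (letter)
  (2) 'a' (letter)
  (3) 's' (letter)
  (4) 'k' (letter)
  (5) 'e' (letter)
  (6) 't' (letter)
Units from scan: 6
Sound units = 6 units


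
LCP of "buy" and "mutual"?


Word 1: "buy"
Word 2: "mutual"
Comparing from start:
  Pos 0: 'b' != 'm' (stop)
LCP = "" (length 0)


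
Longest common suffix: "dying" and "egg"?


Word 1: "dying"
Word 2: "egg"
Comparing from end:
  Pos -1: 'g' == 'g'
  Pos -2: 'n' != 'g' (stop)
LCS = "g" (length 1)


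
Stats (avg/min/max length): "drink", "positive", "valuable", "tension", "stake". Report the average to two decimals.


Lengths: "drink"=5, "positive"=8, "valuable"=8, "tension"=7, "stake"=5
Sum = 33, Count = 5
Average = 33/5 = 6.60
= avg=6.60, min=5, max=8


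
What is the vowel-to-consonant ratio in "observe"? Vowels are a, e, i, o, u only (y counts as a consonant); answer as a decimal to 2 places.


Word: "observe"
Vowels (a,e,i,o,u): 3
Consonants: 4
Ratio = 3/4
= 0.75


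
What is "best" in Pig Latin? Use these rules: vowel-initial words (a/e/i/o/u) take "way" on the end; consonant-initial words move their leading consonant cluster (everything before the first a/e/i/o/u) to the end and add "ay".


Word: "best"
Starts with consonant(s) → move to end, add 'ay'
Consonant cluster: "b"
Pig Latin = "estbay"


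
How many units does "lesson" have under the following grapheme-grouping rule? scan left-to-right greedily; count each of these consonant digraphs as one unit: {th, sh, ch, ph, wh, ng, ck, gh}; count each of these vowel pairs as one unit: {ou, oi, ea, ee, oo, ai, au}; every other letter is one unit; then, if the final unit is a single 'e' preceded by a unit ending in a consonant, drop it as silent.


Word: "lesson" (6 letters)
Left-to-right scan:
  [1] 'l' (letter)
  [2] 'e' (letter)
  [3] 's' (letter)
  [4] 's' (letter)
  [5] 'o' (letter)
  [6] 'n' (letter)
Units from scan: 6
Sound units = 6 units


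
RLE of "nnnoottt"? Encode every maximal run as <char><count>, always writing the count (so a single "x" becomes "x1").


String: "nnnoottt"
Scanning for consecutive runs:
  'n' x 3
  'o' x 2
  't' x 3
RLE = "n3o2t3"


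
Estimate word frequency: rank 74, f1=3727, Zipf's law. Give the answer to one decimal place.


Zipf's law: f(r) = f(1) / r
f(1) = 3727
f(74) = 3727 / 74
= 50.4 occurrences


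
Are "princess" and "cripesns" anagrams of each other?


Word 1: "princess" → sorted: ceinprss
Word 2: "cripesns" → sorted: ceinprss
Same letters? ceinprss == ceinprss
Anagram = Yes


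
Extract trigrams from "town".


Word: "town" (length 4)
Number of trigrams = 4 - 3 + 1 = 2
  Position 0: "tow"
  Position 1: "own"
Trigrams = "tow", "own"


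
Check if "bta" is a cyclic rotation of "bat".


Word: "bat", Candidate: "bta"
Method: check if candidate is substring of word+word
"batbat" contains "bta"? No
Is rotation = No


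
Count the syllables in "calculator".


Word: "calculator"
Syllable breakdown: cal-cu-la-tor
Counting: 4 parts
= 4 syllables


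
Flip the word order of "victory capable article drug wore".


Original: "victory capable article drug wore"
Words (1..n): victory | capable | article | drug | wore
Reversed (n..1): wore | drug | article | capable | victory
Result = "wore drug article capable victory"


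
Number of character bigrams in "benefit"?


Word: "benefit" (length 7)
Number of 2-grams = length - 2 + 1 = 7 - 2 + 1
= 6


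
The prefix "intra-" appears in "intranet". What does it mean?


Prefix: intra-
Example: intranet = intra- + net
Meaning = within


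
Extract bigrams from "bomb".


Word: "bomb" (length 4)
Number of bigrams = 4 - 2 + 1 = 3
  Position 0: "bo"
  Position 1: "om"
  Position 2: "mb"
Bigrams = "bo", "om", "mb"


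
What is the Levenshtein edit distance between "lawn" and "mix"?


Word 1: "lawn" (length 4)
Word 2: "mix" (length 3)
One optimal edit sequence (insert/delete/substitute each cost 1):
  1. delete 'l'  (+1)
  2. substitute 'a' -> 'm'  (+1)
  3. substitute 'w' -> 'i'  (+1)
  4. substitute 'n' -> 'x'  (+1)
Total edit operations: 4
Edit distance = 4


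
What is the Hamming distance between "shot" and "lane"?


Comparing character by character (same length = 4):
  Pos 0: 's' vs 'l' !=
  Pos 1: 'h' vs 'a' !=
  Pos 2: 'o' vs 'n' !=
  Pos 3: 't' vs 'e' !=
Hamming distance = 4


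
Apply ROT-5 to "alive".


Word: "alive"
Shift: 5
Each letter → (letter + shift) mod 26:
  'a' (0) + 5 = 5 → 'f'
  'l' (11) + 5 = 16 → 'q'
  'i' (8) + 5 = 13 → 'n'
  'v' (21) + 5 = 0 → 'a'
  'e' (4) + 5 = 9 → 'j'
Result = "fqnaj"


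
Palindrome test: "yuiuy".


Word: "yuiuy"
Reversed: "yuiuy"
Forward == Backward? yuiuy == yuiuy
Palindrome = Yes


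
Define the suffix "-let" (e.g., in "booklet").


Suffix: -let
Example: booklet = book + -let
Meaning = small


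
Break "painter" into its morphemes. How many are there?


Word: "painter"
Morphemes: paint + -er
Each morpheme carries meaning
= 2 morphemes


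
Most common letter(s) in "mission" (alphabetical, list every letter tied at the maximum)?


Word: "mission"
Letter counts:
  'i': 2
  'm': 1
  'n': 1
  'o': 1
  's': 2
Maximum count = 2
Most frequent = 'i', 's' (2 times each)


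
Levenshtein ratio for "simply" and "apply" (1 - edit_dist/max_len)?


Word 1: "simply" (length 6)
Word 2: "apply" (length 5)
One optimal edit sequence:
  1. delete 's'  (+1)
  2. substitute 'i' -> 'a'  (+1)
  3. substitute 'm' -> 'p'  (+1)
  4. keep 'p'
  5. keep 'l'
  6. keep 'y'
Edit distance = 3
Max length = max(6, 5) = 6
Similarity = 1 - 3/6
= 0.5000
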